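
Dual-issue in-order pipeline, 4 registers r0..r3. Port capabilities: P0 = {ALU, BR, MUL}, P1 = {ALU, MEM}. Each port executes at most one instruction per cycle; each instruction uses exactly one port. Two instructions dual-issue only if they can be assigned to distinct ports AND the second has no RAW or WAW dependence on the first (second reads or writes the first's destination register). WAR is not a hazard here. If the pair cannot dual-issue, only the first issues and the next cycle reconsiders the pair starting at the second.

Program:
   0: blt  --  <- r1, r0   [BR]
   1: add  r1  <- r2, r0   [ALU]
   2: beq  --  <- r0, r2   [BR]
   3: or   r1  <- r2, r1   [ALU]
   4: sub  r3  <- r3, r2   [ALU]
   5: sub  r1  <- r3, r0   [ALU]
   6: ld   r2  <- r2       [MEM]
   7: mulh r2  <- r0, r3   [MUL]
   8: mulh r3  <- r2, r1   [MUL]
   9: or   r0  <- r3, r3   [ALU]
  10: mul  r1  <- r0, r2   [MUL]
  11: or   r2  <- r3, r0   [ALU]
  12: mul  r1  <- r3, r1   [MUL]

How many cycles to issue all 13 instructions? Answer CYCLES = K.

CYCLES = 9

t=0 i0,i1:blt.BR;add.ALU ; dual
t=1 i2,i3:beq.BR;or.ALU ; dual
t=2 i4:sub.ALU ; RAW r3
t=3 i5,i6:sub.ALU;ld.MEM ; dual
t=4 i7:mulh.MUL ; no-port MUL/MUL
t=5 i8:mulh.MUL ; RAW r3
t=6 i9:or.ALU ; RAW r0
t=7 i10,i11:mul.MUL;or.ALU ; dual
t=8 i12:mul.MUL ; tail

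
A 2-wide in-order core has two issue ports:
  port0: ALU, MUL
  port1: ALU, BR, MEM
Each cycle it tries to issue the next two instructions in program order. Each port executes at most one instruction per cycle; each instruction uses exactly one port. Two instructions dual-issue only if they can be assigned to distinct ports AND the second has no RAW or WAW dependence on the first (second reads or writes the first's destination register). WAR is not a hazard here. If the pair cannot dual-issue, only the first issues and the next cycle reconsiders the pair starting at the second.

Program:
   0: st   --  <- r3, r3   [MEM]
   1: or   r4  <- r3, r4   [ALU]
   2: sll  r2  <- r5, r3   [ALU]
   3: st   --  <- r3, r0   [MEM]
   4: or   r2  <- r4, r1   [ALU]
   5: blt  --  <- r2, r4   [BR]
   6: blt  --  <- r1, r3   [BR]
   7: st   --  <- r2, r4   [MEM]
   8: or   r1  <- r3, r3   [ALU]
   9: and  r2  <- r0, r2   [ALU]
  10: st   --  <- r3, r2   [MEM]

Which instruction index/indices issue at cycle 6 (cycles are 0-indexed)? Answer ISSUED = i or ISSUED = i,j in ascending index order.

c0: i0&i1 st;or  dual
c1: i2&i3 sll;st  dual
c2: i4 or  RAW r2
c3: i5 blt  no-port BR/BR
c4: i6 blt  no-port BR/MEM
c5: i7&i8 st;or  dual
c6: i9 and  RAW r2
c7: i10 st  tail

ISSUED = 9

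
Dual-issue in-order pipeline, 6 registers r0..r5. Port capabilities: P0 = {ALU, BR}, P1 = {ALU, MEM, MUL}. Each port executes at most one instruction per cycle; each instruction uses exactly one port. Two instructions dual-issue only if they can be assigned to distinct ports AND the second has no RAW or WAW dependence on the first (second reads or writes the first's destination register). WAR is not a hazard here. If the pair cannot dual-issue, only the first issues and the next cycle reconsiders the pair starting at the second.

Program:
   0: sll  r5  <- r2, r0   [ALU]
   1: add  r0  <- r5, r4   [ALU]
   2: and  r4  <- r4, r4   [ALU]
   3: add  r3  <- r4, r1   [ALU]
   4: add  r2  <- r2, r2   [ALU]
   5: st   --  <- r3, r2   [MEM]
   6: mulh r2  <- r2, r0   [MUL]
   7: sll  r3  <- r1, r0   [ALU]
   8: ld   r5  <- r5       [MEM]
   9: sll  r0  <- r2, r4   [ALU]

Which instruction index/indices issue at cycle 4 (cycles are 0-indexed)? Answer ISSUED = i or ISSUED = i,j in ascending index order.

  cy0 -> i0 (sll) RAW r5
  cy1 -> i1,i2 (add/and) 2-wide
  cy2 -> i3,i4 (add/add) 2-wide
  cy3 -> i5 (st) no-port MEM/MUL
  cy4 -> i6,i7 (mulh/sll) 2-wide
  cy5 -> i8,i9 (ld/sll) 2-wide

ISSUED = 6,7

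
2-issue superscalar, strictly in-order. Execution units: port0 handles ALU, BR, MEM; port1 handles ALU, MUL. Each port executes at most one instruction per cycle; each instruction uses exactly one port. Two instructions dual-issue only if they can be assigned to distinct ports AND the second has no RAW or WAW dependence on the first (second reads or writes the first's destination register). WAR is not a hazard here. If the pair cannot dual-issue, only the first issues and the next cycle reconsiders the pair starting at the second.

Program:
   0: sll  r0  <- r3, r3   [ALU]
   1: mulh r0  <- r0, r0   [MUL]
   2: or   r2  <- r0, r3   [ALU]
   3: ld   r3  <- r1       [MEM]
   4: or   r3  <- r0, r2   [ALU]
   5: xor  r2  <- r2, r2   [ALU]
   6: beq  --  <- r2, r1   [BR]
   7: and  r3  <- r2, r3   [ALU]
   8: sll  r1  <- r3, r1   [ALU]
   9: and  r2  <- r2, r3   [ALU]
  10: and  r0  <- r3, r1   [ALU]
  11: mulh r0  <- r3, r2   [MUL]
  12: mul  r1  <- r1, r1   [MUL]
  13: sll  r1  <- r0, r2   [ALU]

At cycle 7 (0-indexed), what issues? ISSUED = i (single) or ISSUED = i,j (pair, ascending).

ISSUED = 11

#0 head=0: sll i0 RAW+WAW r0
#1 head=1: mulh i1 RAW r0
#2 head=2: or;ld i2/i3 2-wide
#3 head=4: or;xor i4/i5 2-wide
#4 head=6: beq;and i6/i7 2-wide
#5 head=8: sll;and i8/i9 2-wide
#6 head=10: and i10 WAW r0
#7 head=11: mulh i11 no-port MUL/MUL
#8 head=12: mul i12 WAW r1
#9 head=13: sll i13 tail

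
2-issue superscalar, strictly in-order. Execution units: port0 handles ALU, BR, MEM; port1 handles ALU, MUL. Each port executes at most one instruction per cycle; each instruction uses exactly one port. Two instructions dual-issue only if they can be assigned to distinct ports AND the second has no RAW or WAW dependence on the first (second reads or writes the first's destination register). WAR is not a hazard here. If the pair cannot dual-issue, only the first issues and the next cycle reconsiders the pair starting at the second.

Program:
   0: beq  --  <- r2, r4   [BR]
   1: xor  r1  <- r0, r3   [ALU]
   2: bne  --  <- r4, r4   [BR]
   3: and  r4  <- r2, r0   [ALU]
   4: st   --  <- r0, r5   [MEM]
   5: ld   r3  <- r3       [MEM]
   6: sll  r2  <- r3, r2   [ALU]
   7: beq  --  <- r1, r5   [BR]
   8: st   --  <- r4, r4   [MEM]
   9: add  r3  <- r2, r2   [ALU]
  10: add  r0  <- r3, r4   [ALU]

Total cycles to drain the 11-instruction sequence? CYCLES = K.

0. beq;xor @i0&i1  | 2-wide
1. bne;and @i2&i3  | 2-wide
2. st @i4  | no-port MEM/MEM
3. ld @i5  | RAW r3
4. sll;beq @i6&i7  | 2-wide
5. st;add @i8&i9  | 2-wide
6. add @i10  | tail

CYCLES = 7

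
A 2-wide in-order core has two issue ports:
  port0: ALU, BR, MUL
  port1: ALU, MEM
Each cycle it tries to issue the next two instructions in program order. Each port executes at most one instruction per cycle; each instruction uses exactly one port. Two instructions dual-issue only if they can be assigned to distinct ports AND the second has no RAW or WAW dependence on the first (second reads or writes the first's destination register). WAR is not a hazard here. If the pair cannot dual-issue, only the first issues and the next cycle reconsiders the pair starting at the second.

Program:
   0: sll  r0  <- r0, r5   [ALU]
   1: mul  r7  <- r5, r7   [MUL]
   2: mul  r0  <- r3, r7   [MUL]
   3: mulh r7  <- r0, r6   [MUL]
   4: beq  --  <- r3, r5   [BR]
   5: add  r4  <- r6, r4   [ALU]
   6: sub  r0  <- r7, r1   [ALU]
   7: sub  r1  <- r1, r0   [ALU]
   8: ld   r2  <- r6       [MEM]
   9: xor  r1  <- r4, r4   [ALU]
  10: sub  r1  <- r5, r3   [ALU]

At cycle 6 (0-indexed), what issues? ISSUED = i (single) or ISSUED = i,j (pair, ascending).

c0: i0+i1 sll/mul  2-wide
c1: i2 mul  no-port MUL/MUL
c2: i3 mulh  no-port MUL/BR
c3: i4+i5 beq/add  2-wide
c4: i6 sub  RAW r0
c5: i7+i8 sub/ld  2-wide
c6: i9 xor  WAW r1
c7: i10 sub  tail

ISSUED = 9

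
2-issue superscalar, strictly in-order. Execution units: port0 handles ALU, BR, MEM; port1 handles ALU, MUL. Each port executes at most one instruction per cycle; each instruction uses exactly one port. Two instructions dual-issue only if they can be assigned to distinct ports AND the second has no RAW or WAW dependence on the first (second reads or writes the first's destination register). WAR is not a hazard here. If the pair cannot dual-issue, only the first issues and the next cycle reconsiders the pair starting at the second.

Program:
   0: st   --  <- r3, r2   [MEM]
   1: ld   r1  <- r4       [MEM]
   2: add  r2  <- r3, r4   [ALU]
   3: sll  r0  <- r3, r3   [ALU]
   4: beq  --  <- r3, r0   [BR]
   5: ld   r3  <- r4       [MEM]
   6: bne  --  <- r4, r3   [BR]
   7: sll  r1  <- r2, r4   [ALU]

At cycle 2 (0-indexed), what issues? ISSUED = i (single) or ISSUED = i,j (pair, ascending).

ISSUED = 3

t=0 i0:st.MEM ; no-port MEM/MEM
t=1 i1/i2:ld.MEM;add.ALU ; 2-wide
t=2 i3:sll.ALU ; RAW r0
t=3 i4:beq.BR ; no-port BR/MEM
t=4 i5:ld.MEM ; no-port MEM/BR
t=5 i6/i7:bne.BR;sll.ALU ; 2-wide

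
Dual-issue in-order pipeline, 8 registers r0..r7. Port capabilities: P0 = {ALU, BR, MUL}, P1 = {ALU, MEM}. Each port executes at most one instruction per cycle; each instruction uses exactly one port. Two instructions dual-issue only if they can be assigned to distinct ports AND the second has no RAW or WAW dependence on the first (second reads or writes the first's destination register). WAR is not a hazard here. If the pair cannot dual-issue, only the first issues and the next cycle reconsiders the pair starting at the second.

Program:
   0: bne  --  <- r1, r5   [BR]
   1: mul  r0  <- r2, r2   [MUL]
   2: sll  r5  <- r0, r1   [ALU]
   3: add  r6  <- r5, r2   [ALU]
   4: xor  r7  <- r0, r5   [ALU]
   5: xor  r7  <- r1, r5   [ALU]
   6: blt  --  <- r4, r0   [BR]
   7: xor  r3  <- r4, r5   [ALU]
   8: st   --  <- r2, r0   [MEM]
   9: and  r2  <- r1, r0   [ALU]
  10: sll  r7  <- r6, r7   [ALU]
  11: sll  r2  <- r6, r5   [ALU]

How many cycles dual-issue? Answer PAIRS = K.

  cy0 -> i0 (bne.BR) no-port BR/MUL
  cy1 -> i1 (mul.MUL) RAW r0
  cy2 -> i2 (sll.ALU) RAW r5
  cy3 -> i3/i4 (add.ALU;xor.ALU) pair
  cy4 -> i5/i6 (xor.ALU;blt.BR) pair
  cy5 -> i7/i8 (xor.ALU;st.MEM) pair
  cy6 -> i9/i10 (and.ALU;sll.ALU) pair
  cy7 -> i11 (sll.ALU) tail

PAIRS = 4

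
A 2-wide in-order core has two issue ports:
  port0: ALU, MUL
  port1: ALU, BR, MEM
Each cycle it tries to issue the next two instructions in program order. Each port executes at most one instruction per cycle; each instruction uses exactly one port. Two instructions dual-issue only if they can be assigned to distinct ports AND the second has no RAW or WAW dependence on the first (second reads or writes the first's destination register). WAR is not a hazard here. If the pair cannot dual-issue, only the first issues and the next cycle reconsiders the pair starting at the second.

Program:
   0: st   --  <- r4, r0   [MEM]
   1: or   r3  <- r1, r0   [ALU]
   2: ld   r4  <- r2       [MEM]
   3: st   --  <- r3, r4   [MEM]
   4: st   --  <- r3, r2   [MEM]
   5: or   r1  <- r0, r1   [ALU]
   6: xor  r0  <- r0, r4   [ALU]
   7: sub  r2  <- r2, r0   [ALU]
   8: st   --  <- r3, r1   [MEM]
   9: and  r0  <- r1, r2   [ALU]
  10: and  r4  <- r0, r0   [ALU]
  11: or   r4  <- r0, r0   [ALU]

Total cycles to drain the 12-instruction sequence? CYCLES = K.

CYCLES = 9

c0: i0,i1 st+or  pair
c1: i2 ld  no-port MEM/MEM
c2: i3 st  no-port MEM/MEM
c3: i4,i5 st+or  pair
c4: i6 xor  RAW r0
c5: i7,i8 sub+st  pair
c6: i9 and  RAW r0
c7: i10 and  WAW r4
c8: i11 or  tail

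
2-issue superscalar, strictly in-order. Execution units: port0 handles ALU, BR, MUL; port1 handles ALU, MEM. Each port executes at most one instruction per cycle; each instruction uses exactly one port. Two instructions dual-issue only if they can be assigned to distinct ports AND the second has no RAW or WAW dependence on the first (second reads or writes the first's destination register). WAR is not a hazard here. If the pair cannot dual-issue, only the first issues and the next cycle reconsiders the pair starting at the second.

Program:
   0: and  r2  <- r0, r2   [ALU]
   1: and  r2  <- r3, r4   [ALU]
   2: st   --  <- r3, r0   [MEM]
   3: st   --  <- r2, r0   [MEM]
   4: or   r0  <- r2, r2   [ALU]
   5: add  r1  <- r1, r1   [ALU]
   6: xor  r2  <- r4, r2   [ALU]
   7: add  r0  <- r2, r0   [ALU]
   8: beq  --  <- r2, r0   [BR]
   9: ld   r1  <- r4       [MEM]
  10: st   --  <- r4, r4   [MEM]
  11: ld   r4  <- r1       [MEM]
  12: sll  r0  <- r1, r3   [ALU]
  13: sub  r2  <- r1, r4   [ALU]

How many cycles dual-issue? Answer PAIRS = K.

PAIRS = 5

t=0 i0:and ; WAW r2
t=1 i1/i2:and/st ; dual
t=2 i3/i4:st/or ; dual
t=3 i5/i6:add/xor ; dual
t=4 i7:add ; RAW r0
t=5 i8/i9:beq/ld ; dual
t=6 i10:st ; no-port MEM/MEM
t=7 i11/i12:ld/sll ; dual
t=8 i13:sub ; tail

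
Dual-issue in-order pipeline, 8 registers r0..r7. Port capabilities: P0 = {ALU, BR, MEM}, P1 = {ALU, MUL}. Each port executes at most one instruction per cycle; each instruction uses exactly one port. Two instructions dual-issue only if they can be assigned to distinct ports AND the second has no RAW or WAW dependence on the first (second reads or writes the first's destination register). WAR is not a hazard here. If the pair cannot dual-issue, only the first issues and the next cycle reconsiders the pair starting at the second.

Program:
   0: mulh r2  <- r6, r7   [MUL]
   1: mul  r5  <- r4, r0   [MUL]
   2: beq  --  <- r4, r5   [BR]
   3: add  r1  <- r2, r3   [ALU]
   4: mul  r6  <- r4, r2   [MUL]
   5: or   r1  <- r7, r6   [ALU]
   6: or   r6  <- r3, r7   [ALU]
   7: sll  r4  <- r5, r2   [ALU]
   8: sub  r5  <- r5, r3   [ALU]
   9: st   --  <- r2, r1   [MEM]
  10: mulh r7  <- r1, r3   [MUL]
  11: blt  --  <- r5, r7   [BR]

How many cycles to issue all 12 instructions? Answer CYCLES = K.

CYCLES = 8

c0: i0 mulh  no-port MUL/MUL
c1: i1 mul  RAW r5
c2: i2,i3 beq/add  dual
c3: i4 mul  RAW r6
c4: i5,i6 or/or  dual
c5: i7,i8 sll/sub  dual
c6: i9,i10 st/mulh  dual
c7: i11 blt  tail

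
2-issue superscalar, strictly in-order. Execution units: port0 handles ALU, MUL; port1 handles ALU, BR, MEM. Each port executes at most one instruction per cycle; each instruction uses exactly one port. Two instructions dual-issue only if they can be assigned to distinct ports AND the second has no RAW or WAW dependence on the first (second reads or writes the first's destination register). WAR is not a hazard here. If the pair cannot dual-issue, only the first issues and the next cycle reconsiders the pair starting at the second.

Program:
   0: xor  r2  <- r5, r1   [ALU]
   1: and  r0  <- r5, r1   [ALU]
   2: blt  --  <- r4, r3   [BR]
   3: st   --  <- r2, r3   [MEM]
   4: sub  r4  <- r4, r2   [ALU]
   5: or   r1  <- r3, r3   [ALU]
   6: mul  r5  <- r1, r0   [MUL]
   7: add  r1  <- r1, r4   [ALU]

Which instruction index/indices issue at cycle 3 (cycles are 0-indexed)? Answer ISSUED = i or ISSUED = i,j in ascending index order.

ISSUED = 5

  cy0 -> i0&i1 (xor and) dual
  cy1 -> i2 (blt) no-port BR/MEM
  cy2 -> i3&i4 (st sub) dual
  cy3 -> i5 (or) RAW r1
  cy4 -> i6&i7 (mul add) dual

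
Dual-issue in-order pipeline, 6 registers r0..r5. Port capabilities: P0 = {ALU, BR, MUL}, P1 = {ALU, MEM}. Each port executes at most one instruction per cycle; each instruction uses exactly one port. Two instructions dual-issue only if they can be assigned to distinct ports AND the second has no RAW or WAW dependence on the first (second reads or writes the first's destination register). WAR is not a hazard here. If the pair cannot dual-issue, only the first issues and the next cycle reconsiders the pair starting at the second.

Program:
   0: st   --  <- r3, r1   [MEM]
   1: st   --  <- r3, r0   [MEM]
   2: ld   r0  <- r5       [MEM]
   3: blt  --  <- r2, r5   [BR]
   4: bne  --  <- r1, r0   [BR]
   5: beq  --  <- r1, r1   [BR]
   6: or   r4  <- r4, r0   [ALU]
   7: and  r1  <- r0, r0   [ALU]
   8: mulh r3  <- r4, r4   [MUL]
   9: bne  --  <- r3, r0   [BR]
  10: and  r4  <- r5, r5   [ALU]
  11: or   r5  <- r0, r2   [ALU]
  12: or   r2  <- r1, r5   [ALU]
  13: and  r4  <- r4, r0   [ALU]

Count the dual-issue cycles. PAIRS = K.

PAIRS = 5

c0: i0 st  no-port MEM/MEM
c1: i1 st  no-port MEM/MEM
c2: i2/i3 ld;blt  2-wide
c3: i4 bne  no-port BR/BR
c4: i5/i6 beq;or  2-wide
c5: i7/i8 and;mulh  2-wide
c6: i9/i10 bne;and  2-wide
c7: i11 or  RAW r5
c8: i12/i13 or;and  2-wide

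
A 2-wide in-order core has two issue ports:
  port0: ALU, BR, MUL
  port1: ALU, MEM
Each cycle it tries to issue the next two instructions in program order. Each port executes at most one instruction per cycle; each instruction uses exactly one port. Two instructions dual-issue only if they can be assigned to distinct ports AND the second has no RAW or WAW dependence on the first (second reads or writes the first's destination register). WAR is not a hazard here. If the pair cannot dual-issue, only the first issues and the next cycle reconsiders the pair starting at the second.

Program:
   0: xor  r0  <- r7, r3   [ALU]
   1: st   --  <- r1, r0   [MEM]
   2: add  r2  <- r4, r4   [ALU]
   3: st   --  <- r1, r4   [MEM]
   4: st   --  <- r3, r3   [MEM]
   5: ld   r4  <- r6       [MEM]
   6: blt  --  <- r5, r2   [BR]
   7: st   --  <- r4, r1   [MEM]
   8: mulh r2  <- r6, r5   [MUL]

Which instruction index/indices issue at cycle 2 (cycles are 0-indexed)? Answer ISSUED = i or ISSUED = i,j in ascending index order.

0. xor.ALU @i0  | RAW r0
1. st.MEM+add.ALU @i1&i2  | pair
2. st.MEM @i3  | no-port MEM/MEM
3. st.MEM @i4  | no-port MEM/MEM
4. ld.MEM+blt.BR @i5&i6  | pair
5. st.MEM+mulh.MUL @i7&i8  | pair

ISSUED = 3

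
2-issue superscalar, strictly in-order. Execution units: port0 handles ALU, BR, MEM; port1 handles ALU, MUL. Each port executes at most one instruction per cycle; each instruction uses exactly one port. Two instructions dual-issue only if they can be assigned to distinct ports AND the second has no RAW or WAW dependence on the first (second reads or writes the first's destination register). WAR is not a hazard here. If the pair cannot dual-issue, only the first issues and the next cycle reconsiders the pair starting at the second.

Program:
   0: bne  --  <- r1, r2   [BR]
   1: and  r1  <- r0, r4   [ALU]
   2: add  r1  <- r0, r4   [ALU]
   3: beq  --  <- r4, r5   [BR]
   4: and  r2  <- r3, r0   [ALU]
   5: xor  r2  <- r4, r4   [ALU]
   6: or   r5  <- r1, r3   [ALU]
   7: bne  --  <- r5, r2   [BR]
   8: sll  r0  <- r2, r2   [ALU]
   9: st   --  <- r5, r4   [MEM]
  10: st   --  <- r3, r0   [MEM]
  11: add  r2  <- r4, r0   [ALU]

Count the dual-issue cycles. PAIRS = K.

PAIRS = 5

c0: i0&i1 bne.BR and.ALU  2-wide
c1: i2&i3 add.ALU beq.BR  2-wide
c2: i4 and.ALU  WAW r2
c3: i5&i6 xor.ALU or.ALU  2-wide
c4: i7&i8 bne.BR sll.ALU  2-wide
c5: i9 st.MEM  no-port MEM/MEM
c6: i10&i11 st.MEM add.ALU  2-wide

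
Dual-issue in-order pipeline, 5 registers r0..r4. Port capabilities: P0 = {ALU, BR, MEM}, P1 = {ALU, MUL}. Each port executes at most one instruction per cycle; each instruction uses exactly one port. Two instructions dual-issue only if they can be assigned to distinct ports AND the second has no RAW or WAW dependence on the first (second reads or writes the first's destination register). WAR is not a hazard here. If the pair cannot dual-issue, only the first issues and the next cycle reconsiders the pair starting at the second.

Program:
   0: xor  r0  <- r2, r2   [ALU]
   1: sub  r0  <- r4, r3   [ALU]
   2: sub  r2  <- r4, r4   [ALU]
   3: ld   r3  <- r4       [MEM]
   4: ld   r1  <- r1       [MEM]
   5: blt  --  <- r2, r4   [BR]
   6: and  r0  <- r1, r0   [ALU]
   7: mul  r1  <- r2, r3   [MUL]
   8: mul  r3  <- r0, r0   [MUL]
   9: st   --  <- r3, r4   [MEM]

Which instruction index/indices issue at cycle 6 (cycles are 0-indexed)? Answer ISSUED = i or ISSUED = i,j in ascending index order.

[0] i0  xor.ALU  -- WAW r0
[1] i1&i2  sub.ALU/sub.ALU  -- pair
[2] i3  ld.MEM  -- no-port MEM/MEM
[3] i4  ld.MEM  -- no-port MEM/BR
[4] i5&i6  blt.BR/and.ALU  -- pair
[5] i7  mul.MUL  -- no-port MUL/MUL
[6] i8  mul.MUL  -- RAW r3
[7] i9  st.MEM  -- tail

ISSUED = 8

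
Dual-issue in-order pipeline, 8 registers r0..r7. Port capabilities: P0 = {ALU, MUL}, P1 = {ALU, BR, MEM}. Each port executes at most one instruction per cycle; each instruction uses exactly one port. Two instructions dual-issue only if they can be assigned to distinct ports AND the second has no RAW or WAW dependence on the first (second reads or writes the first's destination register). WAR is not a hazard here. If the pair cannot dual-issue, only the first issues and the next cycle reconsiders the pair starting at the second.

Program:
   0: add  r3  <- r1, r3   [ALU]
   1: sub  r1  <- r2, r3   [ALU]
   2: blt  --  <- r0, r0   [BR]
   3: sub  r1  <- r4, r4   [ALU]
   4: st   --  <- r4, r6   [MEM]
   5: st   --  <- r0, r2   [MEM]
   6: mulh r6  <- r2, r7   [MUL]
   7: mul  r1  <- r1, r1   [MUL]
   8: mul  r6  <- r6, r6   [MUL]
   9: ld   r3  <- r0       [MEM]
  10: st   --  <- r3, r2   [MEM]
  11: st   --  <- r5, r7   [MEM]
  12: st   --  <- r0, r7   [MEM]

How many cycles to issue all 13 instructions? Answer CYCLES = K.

CYCLES = 9

c0: i0 add.ALU  RAW r3
c1: i1&i2 sub.ALU;blt.BR  pair
c2: i3&i4 sub.ALU;st.MEM  pair
c3: i5&i6 st.MEM;mulh.MUL  pair
c4: i7 mul.MUL  no-port MUL/MUL
c5: i8&i9 mul.MUL;ld.MEM  pair
c6: i10 st.MEM  no-port MEM/MEM
c7: i11 st.MEM  no-port MEM/MEM
c8: i12 st.MEM  tail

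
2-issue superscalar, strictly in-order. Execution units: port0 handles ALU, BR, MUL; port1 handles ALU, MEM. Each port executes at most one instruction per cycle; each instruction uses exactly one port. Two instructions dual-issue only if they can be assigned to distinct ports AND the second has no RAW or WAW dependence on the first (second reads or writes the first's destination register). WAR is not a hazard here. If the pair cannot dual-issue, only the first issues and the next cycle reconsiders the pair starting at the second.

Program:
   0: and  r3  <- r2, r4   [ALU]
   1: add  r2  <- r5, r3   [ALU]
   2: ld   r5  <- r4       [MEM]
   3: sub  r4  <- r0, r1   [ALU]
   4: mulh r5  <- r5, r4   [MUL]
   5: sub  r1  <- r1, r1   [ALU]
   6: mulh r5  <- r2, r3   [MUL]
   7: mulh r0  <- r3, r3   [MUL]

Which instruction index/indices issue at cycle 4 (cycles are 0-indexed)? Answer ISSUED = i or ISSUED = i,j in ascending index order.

c0: i0 and  RAW r3
c1: i1/i2 add+ld  2-wide
c2: i3 sub  RAW r4
c3: i4/i5 mulh+sub  2-wide
c4: i6 mulh  no-port MUL/MUL
c5: i7 mulh  tail

ISSUED = 6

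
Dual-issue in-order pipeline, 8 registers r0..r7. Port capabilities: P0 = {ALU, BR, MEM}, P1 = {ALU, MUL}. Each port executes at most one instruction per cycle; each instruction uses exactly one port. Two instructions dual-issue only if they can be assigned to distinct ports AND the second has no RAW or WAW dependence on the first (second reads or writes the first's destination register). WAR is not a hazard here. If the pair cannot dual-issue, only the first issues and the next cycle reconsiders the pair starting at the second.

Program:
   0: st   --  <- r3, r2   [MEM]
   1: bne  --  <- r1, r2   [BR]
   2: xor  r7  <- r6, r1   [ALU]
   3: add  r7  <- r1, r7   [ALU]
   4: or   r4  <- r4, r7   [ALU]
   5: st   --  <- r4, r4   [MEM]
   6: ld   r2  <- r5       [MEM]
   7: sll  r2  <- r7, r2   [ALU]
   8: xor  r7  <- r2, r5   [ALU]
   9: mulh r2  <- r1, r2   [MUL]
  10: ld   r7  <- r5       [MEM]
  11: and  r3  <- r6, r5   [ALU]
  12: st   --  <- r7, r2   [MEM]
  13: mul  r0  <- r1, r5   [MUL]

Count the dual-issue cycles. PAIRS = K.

PAIRS = 4

#0 head=0: st.MEM i0 no-port MEM/BR
#1 head=1: bne.BR;xor.ALU i1&i2 2-wide
#2 head=3: add.ALU i3 RAW r7
#3 head=4: or.ALU i4 RAW r4
#4 head=5: st.MEM i5 no-port MEM/MEM
#5 head=6: ld.MEM i6 RAW+WAW r2
#6 head=7: sll.ALU i7 RAW r2
#7 head=8: xor.ALU;mulh.MUL i8&i9 2-wide
#8 head=10: ld.MEM;and.ALU i10&i11 2-wide
#9 head=12: st.MEM;mul.MUL i12&i13 2-wide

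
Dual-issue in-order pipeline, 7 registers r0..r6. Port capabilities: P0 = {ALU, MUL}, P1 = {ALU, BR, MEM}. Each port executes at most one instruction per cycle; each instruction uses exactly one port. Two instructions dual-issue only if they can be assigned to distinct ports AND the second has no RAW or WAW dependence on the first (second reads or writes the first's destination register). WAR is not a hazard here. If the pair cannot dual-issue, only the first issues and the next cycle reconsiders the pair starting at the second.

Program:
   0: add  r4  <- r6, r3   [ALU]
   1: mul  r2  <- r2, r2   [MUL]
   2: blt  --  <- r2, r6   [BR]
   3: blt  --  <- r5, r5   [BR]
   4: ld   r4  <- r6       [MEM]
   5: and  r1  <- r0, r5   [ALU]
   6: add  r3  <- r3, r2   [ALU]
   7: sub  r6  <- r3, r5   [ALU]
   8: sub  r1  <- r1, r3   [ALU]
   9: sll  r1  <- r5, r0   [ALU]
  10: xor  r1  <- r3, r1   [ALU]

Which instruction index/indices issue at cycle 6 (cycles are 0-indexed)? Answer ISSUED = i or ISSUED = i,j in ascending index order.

0. add/mul @i0+i1  | pair
1. blt @i2  | no-port BR/BR
2. blt @i3  | no-port BR/MEM
3. ld/and @i4+i5  | pair
4. add @i6  | RAW r3
5. sub/sub @i7+i8  | pair
6. sll @i9  | RAW+WAW r1
7. xor @i10  | tail

ISSUED = 9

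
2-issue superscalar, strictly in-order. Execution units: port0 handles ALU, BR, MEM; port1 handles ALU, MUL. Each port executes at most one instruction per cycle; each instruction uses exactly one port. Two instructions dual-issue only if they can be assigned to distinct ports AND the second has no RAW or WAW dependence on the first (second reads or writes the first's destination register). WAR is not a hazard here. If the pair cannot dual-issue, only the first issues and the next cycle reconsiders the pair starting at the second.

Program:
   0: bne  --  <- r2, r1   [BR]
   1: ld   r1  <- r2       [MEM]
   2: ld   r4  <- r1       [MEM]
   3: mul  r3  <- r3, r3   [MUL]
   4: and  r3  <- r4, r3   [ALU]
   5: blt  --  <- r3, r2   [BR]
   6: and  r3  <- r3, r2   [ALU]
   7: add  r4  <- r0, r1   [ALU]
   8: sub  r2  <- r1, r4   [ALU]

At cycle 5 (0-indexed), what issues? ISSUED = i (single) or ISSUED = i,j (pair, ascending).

0. bne.BR @i0  | no-port BR/MEM
1. ld.MEM @i1  | no-port MEM/MEM
2. ld.MEM+mul.MUL @i2/i3  | dual
3. and.ALU @i4  | RAW r3
4. blt.BR+and.ALU @i5/i6  | dual
5. add.ALU @i7  | RAW r4
6. sub.ALU @i8  | tail

ISSUED = 7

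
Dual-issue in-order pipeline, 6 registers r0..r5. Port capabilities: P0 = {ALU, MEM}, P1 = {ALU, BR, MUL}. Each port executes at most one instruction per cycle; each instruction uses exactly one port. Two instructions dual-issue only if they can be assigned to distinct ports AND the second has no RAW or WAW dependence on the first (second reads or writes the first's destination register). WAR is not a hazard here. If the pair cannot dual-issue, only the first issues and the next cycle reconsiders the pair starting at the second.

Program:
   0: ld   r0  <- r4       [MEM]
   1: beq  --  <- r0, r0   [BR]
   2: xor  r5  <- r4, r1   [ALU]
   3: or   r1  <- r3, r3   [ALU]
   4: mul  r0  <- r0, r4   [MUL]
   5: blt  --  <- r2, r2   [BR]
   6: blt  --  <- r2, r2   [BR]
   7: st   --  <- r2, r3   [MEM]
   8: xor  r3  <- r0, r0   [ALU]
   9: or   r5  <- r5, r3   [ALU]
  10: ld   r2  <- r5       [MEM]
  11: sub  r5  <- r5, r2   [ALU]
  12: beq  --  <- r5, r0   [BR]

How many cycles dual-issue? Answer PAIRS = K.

t=0 i0:ld ; RAW r0
t=1 i1&i2:beq;xor ; 2-wide
t=2 i3&i4:or;mul ; 2-wide
t=3 i5:blt ; no-port BR/BR
t=4 i6&i7:blt;st ; 2-wide
t=5 i8:xor ; RAW r3
t=6 i9:or ; RAW r5
t=7 i10:ld ; RAW r2
t=8 i11:sub ; RAW r5
t=9 i12:beq ; tail

PAIRS = 3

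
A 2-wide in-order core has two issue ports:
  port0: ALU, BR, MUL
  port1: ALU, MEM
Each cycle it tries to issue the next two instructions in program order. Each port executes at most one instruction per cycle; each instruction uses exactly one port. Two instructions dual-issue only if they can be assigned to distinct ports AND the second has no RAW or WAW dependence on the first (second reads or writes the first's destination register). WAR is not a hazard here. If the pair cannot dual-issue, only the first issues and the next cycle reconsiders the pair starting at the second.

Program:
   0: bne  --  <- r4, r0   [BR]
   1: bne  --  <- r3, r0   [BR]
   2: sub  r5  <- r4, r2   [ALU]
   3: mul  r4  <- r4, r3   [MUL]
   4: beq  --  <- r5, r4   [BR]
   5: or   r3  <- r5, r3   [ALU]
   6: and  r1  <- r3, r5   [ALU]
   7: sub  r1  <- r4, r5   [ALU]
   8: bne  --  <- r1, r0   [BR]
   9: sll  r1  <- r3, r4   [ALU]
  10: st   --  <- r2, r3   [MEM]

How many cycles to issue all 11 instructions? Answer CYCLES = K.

CYCLES = 8

0. bne.BR @i0  | no-port BR/BR
1. bne.BR;sub.ALU @i1&i2  | pair
2. mul.MUL @i3  | no-port MUL/BR
3. beq.BR;or.ALU @i4&i5  | pair
4. and.ALU @i6  | WAW r1
5. sub.ALU @i7  | RAW r1
6. bne.BR;sll.ALU @i8&i9  | pair
7. st.MEM @i10  | tail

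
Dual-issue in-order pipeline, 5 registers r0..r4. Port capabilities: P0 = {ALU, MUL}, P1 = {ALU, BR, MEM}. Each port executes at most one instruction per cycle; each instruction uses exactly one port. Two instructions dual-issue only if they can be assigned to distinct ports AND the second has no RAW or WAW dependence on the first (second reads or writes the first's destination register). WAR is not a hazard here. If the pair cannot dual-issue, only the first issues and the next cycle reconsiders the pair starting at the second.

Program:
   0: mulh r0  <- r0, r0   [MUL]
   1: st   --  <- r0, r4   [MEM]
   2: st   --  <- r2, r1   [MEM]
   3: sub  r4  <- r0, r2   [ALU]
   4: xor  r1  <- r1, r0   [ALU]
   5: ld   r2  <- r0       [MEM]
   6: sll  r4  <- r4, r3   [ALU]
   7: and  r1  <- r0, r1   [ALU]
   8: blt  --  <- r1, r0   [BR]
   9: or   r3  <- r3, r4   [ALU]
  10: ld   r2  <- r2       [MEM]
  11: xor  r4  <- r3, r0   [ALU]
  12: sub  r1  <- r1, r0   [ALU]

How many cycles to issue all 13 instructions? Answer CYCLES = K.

#0 head=0: mulh i0 RAW r0
#1 head=1: st i1 no-port MEM/MEM
#2 head=2: st/sub i2+i3 pair
#3 head=4: xor/ld i4+i5 pair
#4 head=6: sll/and i6+i7 pair
#5 head=8: blt/or i8+i9 pair
#6 head=10: ld/xor i10+i11 pair
#7 head=12: sub i12 tail

CYCLES = 8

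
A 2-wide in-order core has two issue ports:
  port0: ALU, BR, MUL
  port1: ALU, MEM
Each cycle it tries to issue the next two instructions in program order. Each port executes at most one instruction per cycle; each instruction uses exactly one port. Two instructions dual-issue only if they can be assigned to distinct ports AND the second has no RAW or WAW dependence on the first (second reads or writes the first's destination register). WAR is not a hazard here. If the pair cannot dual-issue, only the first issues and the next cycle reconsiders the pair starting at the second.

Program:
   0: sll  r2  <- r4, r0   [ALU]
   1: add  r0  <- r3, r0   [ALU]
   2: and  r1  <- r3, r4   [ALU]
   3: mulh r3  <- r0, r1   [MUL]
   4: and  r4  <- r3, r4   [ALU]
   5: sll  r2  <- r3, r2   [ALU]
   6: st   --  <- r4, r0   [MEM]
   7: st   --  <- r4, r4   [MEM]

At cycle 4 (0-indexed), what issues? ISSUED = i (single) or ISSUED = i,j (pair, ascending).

c0: i0,i1 sll;add  2-wide
c1: i2 and  RAW r1
c2: i3 mulh  RAW r3
c3: i4,i5 and;sll  2-wide
c4: i6 st  no-port MEM/MEM
c5: i7 st  tail

ISSUED = 6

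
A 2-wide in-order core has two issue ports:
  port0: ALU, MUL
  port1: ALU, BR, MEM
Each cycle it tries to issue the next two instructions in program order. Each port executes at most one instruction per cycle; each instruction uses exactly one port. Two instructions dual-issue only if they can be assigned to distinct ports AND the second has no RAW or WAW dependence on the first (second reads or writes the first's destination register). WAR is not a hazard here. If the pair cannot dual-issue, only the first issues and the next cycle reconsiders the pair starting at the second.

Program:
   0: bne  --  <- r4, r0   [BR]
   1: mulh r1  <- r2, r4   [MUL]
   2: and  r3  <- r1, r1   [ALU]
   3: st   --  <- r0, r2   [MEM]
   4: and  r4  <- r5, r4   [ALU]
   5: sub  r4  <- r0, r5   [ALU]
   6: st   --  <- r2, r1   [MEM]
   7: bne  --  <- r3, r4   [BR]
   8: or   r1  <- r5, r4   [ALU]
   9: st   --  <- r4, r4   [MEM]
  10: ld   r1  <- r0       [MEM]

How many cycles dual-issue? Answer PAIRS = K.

c0: i0&i1 bne mulh  pair
c1: i2&i3 and st  pair
c2: i4 and  WAW r4
c3: i5&i6 sub st  pair
c4: i7&i8 bne or  pair
c5: i9 st  no-port MEM/MEM
c6: i10 ld  tail

PAIRS = 4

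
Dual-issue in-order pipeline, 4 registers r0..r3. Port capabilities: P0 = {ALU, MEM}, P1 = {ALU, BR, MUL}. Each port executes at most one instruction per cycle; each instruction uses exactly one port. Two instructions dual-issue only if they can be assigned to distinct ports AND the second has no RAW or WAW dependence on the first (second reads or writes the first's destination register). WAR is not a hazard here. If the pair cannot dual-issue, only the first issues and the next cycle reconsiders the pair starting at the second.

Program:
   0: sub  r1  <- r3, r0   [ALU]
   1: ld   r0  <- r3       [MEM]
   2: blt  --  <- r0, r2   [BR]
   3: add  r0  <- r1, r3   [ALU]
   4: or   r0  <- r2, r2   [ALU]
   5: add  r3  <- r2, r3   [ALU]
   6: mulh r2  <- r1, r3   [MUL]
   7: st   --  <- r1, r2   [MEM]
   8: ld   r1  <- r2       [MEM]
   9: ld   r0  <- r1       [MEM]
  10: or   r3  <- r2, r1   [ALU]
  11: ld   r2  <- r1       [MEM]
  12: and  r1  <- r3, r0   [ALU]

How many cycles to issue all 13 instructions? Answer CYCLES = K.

CYCLES = 8

c0: i0/i1 sub.ALU ld.MEM  2-wide
c1: i2/i3 blt.BR add.ALU  2-wide
c2: i4/i5 or.ALU add.ALU  2-wide
c3: i6 mulh.MUL  RAW r2
c4: i7 st.MEM  no-port MEM/MEM
c5: i8 ld.MEM  no-port MEM/MEM
c6: i9/i10 ld.MEM or.ALU  2-wide
c7: i11/i12 ld.MEM and.ALU  2-wide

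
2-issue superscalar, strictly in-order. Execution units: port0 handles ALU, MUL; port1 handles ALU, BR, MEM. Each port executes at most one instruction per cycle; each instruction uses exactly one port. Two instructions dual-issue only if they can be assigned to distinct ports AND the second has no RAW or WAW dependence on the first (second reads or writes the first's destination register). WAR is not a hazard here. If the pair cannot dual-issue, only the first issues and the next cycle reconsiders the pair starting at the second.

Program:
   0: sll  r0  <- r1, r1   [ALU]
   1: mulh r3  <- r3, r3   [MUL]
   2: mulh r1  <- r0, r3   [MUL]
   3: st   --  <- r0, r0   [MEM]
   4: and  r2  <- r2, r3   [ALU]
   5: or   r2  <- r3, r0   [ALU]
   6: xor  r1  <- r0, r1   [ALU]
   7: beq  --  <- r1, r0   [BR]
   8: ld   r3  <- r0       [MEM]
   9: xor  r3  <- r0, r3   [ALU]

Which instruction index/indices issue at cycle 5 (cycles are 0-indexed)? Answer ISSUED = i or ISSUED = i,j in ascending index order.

0. sll.ALU mulh.MUL @i0&i1  | 2-wide
1. mulh.MUL st.MEM @i2&i3  | 2-wide
2. and.ALU @i4  | WAW r2
3. or.ALU xor.ALU @i5&i6  | 2-wide
4. beq.BR @i7  | no-port BR/MEM
5. ld.MEM @i8  | RAW+WAW r3
6. xor.ALU @i9  | tail

ISSUED = 8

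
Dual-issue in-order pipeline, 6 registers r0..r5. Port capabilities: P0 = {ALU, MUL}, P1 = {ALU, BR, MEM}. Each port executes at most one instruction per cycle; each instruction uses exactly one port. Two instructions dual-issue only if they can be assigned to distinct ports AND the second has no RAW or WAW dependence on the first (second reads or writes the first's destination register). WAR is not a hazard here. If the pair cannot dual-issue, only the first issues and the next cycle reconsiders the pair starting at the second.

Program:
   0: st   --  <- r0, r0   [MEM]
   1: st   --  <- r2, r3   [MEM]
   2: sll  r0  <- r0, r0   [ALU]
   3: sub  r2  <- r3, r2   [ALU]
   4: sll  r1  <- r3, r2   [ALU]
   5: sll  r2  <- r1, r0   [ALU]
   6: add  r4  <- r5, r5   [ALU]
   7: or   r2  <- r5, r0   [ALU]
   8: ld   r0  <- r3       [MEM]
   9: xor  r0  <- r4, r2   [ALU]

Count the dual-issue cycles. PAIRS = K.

PAIRS = 3

#0 head=0: st i0 no-port MEM/MEM
#1 head=1: st/sll i1&i2 dual
#2 head=3: sub i3 RAW r2
#3 head=4: sll i4 RAW r1
#4 head=5: sll/add i5&i6 dual
#5 head=7: or/ld i7&i8 dual
#6 head=9: xor i9 tail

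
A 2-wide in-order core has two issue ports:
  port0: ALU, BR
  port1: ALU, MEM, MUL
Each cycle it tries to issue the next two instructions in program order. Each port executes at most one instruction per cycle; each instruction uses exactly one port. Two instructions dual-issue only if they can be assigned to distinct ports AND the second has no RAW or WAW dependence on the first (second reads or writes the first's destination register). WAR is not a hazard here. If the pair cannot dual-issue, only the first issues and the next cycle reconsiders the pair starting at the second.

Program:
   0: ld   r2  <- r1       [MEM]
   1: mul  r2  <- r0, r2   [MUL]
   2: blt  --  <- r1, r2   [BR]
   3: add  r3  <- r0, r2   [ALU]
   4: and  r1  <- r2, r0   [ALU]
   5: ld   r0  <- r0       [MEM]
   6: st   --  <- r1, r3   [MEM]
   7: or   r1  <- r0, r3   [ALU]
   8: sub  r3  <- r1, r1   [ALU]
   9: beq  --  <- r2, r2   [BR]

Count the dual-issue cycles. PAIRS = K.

[0] i0  ld.MEM  -- no-port MEM/MUL
[1] i1  mul.MUL  -- RAW r2
[2] i2/i3  blt.BR add.ALU  -- 2-wide
[3] i4/i5  and.ALU ld.MEM  -- 2-wide
[4] i6/i7  st.MEM or.ALU  -- 2-wide
[5] i8/i9  sub.ALU beq.BR  -- 2-wide

PAIRS = 4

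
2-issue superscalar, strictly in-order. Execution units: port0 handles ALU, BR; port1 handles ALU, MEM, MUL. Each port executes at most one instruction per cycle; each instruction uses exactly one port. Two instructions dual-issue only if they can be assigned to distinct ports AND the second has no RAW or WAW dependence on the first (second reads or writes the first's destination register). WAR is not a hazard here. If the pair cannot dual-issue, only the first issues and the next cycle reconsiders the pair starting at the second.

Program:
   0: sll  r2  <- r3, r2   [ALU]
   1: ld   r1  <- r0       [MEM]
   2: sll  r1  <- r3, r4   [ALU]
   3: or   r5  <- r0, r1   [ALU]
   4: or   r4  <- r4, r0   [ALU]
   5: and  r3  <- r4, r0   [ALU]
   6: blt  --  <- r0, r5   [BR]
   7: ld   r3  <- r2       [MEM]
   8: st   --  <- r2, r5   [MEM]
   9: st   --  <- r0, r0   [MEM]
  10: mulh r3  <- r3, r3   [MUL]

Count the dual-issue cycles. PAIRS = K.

c0: i0/i1 sll+ld  2-wide
c1: i2 sll  RAW r1
c2: i3/i4 or+or  2-wide
c3: i5/i6 and+blt  2-wide
c4: i7 ld  no-port MEM/MEM
c5: i8 st  no-port MEM/MEM
c6: i9 st  no-port MEM/MUL
c7: i10 mulh  tail

PAIRS = 3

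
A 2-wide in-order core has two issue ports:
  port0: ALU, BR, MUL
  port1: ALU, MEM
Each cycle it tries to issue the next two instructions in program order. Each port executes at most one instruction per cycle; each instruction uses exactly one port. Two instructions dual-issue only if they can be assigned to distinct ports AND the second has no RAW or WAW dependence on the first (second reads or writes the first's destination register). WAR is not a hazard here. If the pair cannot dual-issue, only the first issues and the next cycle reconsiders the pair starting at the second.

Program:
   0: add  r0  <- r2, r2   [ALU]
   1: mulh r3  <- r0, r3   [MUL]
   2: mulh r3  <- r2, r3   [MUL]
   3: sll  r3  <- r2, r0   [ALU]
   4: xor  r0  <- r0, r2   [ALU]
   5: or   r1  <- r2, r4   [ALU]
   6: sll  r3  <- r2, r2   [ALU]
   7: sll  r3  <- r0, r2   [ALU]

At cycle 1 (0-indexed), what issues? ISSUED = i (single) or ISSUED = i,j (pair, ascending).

ISSUED = 1

0. add @i0  | RAW r0
1. mulh @i1  | no-port MUL/MUL
2. mulh @i2  | WAW r3
3. sll+xor @i3/i4  | 2-wide
4. or+sll @i5/i6  | 2-wide
5. sll @i7  | tail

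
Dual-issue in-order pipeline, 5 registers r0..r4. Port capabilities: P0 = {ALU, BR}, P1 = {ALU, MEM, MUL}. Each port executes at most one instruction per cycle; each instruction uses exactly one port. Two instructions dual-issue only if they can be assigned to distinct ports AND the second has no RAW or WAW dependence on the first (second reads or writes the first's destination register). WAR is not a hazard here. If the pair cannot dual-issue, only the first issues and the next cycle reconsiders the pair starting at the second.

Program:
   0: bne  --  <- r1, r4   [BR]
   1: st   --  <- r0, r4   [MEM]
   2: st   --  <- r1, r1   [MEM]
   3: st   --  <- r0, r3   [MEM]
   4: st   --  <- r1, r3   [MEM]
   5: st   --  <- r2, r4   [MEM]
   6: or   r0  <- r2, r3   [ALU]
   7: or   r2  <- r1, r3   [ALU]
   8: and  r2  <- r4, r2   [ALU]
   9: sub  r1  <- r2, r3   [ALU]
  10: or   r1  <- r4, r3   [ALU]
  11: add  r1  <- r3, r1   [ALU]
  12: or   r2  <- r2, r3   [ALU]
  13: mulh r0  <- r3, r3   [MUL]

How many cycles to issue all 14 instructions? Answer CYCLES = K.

c0: i0&i1 bne/st  dual
c1: i2 st  no-port MEM/MEM
c2: i3 st  no-port MEM/MEM
c3: i4 st  no-port MEM/MEM
c4: i5&i6 st/or  dual
c5: i7 or  RAW+WAW r2
c6: i8 and  RAW r2
c7: i9 sub  WAW r1
c8: i10 or  RAW+WAW r1
c9: i11&i12 add/or  dual
c10: i13 mulh  tail

CYCLES = 11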